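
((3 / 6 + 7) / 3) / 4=5 / 8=0.62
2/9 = 0.22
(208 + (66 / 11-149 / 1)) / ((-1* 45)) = -1.44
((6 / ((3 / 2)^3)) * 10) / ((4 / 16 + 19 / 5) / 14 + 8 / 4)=44800 / 5769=7.77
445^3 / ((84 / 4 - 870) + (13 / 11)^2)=-2132531225 / 20512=-103965.06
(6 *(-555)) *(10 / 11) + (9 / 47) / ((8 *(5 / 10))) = -6260301 / 2068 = -3027.22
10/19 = 0.53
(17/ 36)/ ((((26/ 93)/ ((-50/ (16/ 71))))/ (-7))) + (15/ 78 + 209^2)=115576231/ 2496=46304.58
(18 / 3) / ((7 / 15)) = 12.86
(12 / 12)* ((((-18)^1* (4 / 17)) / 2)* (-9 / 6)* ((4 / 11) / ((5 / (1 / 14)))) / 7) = 108 / 45815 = 0.00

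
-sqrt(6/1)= -sqrt(6)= -2.45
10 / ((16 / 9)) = 45 / 8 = 5.62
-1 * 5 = -5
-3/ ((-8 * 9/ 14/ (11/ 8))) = 77/ 96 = 0.80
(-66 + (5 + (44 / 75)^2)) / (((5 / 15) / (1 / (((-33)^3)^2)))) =-341189 / 2421502441875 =-0.00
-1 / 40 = -0.02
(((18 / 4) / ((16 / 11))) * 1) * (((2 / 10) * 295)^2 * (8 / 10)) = 8615.48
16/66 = 8/33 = 0.24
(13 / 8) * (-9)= -117 / 8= -14.62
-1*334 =-334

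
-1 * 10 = -10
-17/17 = -1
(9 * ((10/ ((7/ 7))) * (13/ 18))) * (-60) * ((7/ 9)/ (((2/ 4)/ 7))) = -127400/ 3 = -42466.67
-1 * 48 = -48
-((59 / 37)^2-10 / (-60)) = -22255 / 8214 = -2.71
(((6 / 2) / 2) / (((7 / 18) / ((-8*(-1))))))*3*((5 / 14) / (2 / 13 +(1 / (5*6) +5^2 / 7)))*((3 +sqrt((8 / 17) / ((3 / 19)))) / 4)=105300*sqrt(1938) / 1221059 +473850 / 71827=10.39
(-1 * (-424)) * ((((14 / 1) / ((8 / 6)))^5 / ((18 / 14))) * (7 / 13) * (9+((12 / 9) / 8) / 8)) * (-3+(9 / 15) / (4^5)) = -2612154977375391 / 4259840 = -613204950.74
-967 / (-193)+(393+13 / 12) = 924301 / 2316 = 399.09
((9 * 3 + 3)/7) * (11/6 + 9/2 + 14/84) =195/7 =27.86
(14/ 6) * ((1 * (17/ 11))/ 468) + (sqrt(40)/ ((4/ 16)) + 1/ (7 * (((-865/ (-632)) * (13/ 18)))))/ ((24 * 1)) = 1283657/ 93513420 + sqrt(10)/ 3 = 1.07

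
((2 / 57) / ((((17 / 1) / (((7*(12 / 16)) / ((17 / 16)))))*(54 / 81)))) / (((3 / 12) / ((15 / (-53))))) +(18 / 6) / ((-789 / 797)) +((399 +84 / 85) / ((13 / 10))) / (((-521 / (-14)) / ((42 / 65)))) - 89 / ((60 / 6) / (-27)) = 16348902146635069 / 67391867254010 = 242.59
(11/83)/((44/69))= 69/332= 0.21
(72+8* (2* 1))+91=179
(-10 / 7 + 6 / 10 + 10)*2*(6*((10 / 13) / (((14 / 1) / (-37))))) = -223.74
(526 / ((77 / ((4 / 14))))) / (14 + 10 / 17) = 4471 / 33418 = 0.13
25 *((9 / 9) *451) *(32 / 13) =360800 / 13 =27753.85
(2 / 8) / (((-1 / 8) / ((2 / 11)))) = -4 / 11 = -0.36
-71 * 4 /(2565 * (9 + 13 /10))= -568 /52839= -0.01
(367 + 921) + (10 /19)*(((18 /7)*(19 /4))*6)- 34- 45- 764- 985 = -3510 /7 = -501.43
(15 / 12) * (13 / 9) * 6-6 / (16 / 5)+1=239 / 24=9.96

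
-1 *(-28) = 28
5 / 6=0.83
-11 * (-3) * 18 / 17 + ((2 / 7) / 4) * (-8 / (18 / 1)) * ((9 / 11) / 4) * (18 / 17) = 45729 / 1309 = 34.93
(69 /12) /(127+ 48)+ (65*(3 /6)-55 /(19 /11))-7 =-83913 /13300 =-6.31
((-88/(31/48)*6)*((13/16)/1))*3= -61776/31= -1992.77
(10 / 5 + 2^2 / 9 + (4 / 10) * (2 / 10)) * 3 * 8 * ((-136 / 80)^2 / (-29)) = -328304 / 54375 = -6.04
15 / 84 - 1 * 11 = -303 / 28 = -10.82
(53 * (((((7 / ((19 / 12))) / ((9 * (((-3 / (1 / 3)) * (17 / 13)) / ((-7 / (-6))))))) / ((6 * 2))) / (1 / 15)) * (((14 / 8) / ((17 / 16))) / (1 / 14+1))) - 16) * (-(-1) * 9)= -27966164 / 148257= -188.63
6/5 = 1.20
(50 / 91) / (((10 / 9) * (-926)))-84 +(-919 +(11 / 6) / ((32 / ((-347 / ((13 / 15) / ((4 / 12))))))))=-8175663413 / 8089536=-1010.65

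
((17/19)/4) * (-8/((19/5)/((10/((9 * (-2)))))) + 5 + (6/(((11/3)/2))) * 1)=301937/142956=2.11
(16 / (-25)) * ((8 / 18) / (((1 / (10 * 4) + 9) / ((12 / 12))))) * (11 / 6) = -2816 / 48735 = -0.06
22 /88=1 /4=0.25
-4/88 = -1/22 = -0.05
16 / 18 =8 / 9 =0.89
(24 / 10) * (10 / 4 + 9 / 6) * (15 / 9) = 16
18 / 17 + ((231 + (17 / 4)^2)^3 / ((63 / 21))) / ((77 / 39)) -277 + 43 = 13984227001805 / 5361664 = 2608187.87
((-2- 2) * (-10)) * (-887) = -35480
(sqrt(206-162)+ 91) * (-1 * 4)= -364-8 * sqrt(11)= -390.53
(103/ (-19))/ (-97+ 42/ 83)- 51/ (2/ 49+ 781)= -17698850/ 1941245447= -0.01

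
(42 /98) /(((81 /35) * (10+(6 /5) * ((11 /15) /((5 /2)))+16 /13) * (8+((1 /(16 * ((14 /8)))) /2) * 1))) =227500 /114089553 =0.00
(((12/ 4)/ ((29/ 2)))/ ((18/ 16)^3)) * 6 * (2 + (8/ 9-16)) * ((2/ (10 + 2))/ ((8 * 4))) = -3776/ 63423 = -0.06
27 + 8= 35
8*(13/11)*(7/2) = 33.09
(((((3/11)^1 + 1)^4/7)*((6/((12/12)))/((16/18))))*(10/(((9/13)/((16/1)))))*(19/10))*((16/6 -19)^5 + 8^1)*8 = -12252887486927360/1185921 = -10331959284.75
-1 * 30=-30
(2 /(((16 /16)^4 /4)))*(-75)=-600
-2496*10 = -24960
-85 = -85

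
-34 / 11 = -3.09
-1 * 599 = -599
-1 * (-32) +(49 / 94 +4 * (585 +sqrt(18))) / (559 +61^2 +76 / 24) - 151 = -143074480 / 1207853 +72 * sqrt(2) / 25699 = -118.45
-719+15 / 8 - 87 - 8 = -6497 / 8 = -812.12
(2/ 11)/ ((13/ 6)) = 12/ 143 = 0.08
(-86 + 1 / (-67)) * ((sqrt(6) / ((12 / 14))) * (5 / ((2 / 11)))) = -739585 * sqrt(6) / 268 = -6759.72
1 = 1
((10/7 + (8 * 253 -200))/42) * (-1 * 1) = -6389/147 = -43.46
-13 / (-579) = 13 / 579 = 0.02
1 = 1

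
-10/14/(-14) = 5/98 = 0.05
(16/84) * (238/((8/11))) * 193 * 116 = 4186556/3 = 1395518.67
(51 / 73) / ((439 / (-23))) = -1173 / 32047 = -0.04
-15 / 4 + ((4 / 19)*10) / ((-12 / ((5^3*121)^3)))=-138403203125855 / 228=-607031592657.26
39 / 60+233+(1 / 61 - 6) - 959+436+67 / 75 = -5388257 / 18300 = -294.44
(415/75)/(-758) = -83/11370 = -0.01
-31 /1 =-31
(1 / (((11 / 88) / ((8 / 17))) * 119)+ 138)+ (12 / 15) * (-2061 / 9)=-456878 / 10115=-45.17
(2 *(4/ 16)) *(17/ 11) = 17/ 22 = 0.77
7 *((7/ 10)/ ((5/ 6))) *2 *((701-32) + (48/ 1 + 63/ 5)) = 1072512/ 125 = 8580.10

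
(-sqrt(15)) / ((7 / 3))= -3 * sqrt(15) / 7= -1.66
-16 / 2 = -8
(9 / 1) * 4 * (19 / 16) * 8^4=175104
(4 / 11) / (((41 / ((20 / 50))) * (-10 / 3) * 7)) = -12 / 78925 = -0.00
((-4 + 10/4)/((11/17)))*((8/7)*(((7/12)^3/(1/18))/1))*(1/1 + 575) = -59976/11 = -5452.36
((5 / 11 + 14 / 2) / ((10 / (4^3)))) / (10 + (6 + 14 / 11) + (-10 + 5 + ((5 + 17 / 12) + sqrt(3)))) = 77680896 / 30169085 - 4156416* sqrt(3) / 30169085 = 2.34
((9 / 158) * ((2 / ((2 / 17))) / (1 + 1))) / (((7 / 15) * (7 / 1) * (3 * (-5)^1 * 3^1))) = -51 / 15484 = -0.00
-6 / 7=-0.86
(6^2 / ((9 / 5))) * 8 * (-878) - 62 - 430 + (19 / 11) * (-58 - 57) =-1552877 / 11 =-141170.64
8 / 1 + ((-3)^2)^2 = 89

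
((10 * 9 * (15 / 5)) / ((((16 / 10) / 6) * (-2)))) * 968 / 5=-98010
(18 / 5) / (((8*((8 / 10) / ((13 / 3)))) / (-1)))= -2.44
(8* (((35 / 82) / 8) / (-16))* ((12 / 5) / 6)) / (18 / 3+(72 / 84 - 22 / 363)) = -0.00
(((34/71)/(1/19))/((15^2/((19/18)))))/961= 6137/138167775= 0.00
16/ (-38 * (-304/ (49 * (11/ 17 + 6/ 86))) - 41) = 102704/ 1847949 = 0.06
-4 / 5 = -0.80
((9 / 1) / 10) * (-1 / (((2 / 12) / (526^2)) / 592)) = -4422389184 / 5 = -884477836.80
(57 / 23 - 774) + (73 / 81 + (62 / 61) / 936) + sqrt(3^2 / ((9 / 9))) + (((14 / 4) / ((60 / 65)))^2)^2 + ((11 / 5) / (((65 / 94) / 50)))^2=1946564067331075 / 78666412032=24744.54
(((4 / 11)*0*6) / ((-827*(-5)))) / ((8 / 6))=0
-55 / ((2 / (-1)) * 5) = 11 / 2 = 5.50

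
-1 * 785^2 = -616225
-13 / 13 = -1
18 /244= 9 /122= 0.07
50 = 50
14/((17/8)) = 112/17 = 6.59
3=3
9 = 9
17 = 17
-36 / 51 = -12 / 17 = -0.71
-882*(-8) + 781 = 7837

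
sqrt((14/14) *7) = sqrt(7) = 2.65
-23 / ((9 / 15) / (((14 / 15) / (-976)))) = 161 / 4392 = 0.04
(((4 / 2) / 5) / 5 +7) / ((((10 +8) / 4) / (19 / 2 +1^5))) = 413 / 25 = 16.52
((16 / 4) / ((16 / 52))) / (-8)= -13 / 8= -1.62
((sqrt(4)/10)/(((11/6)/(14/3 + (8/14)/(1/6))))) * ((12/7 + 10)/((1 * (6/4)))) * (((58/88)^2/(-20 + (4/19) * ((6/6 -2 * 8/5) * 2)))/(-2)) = 55686815/777932232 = 0.07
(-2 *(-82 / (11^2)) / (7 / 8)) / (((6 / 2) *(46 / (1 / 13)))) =656 / 759759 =0.00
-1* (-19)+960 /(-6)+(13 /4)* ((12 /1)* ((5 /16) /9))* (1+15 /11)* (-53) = -82009 /264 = -310.64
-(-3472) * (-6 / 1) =-20832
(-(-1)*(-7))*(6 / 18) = -7 / 3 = -2.33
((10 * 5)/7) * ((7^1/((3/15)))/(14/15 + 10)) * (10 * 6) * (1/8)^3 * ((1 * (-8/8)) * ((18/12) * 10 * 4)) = -421875/2624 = -160.78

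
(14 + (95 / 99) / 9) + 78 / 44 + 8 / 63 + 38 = 673675 / 12474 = 54.01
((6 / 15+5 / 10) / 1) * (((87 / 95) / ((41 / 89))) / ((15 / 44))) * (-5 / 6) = -85173 / 19475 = -4.37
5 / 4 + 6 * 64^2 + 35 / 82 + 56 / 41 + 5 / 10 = 4031045 / 164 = 24579.54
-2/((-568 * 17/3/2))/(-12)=-1/9656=-0.00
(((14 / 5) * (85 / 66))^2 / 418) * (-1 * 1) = -0.03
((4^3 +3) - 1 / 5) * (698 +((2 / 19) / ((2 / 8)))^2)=46638.24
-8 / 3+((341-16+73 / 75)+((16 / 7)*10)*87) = 1213736 / 525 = 2311.88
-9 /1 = -9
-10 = -10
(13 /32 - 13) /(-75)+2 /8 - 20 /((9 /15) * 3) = -76991 /7200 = -10.69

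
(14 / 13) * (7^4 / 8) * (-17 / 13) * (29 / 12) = -8285851 / 8112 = -1021.43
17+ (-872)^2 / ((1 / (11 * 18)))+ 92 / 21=3161677121 / 21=150556053.38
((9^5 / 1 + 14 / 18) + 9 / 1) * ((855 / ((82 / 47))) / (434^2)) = 2373276985 / 15445192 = 153.66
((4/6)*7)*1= 14/3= 4.67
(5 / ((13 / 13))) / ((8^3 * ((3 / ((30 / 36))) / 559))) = 13975 / 9216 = 1.52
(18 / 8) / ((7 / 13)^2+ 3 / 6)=507 / 178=2.85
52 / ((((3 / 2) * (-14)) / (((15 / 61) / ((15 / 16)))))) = -832 / 1281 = -0.65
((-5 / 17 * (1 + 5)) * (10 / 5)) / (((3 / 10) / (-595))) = 7000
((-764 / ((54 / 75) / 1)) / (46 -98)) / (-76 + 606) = 955 / 24804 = 0.04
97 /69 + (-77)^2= 409198 /69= 5930.41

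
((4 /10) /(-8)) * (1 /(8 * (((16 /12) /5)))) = -3 /128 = -0.02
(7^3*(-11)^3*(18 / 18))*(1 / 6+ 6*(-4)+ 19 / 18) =93589265 / 9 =10398807.22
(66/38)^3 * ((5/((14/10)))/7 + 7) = 13224816/336091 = 39.35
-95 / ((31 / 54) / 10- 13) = 51300 / 6989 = 7.34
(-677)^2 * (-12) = -5499948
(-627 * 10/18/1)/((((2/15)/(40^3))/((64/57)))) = -563200000/3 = -187733333.33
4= 4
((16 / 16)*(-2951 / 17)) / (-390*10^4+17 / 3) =0.00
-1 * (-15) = 15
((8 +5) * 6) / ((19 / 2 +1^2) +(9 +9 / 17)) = 884 / 227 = 3.89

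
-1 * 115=-115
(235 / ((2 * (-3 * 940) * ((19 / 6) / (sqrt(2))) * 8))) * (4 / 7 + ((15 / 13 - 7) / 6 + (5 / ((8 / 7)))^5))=-754466705 * sqrt(2) / 286261248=-3.73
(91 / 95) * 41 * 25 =18655 / 19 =981.84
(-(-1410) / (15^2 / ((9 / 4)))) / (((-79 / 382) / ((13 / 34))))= -350103 / 13430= -26.07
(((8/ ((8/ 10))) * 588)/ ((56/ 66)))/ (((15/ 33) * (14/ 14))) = 15246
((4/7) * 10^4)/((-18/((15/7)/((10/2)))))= -20000/147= -136.05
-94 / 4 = -47 / 2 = -23.50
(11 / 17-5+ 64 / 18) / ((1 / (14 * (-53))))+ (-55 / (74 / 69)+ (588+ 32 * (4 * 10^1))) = 27267637 / 11322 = 2408.38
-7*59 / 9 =-413 / 9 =-45.89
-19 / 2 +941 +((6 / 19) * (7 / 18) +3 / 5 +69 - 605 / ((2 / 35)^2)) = -210079231 / 1140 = -184280.03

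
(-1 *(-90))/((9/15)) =150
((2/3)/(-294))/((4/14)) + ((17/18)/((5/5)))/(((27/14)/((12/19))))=6493/21546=0.30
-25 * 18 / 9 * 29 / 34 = -725 / 17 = -42.65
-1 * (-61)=61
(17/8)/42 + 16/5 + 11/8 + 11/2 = 17011/1680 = 10.13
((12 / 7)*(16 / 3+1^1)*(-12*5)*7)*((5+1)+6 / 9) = -30400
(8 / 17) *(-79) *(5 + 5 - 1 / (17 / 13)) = -99224 / 289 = -343.34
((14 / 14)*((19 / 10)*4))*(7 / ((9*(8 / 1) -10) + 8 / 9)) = 1197 / 1415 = 0.85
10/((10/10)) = 10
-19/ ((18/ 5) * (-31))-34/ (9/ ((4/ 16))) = -24/ 31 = -0.77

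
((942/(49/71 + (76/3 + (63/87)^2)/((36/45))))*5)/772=843716430/4565290129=0.18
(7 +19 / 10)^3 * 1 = 704969 / 1000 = 704.97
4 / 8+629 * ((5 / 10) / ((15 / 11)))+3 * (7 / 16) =55787 / 240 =232.45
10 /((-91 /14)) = -20 /13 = -1.54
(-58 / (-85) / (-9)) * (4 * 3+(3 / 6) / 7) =-4901 / 5355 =-0.92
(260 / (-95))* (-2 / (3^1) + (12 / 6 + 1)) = -364 / 57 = -6.39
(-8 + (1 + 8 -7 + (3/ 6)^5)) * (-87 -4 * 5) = 638.66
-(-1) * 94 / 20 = 47 / 10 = 4.70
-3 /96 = -1 /32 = -0.03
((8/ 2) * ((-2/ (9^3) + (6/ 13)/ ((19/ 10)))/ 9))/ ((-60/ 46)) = -1989316/ 24308505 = -0.08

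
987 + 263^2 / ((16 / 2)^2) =132337 / 64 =2067.77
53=53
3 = 3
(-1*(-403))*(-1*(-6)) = 2418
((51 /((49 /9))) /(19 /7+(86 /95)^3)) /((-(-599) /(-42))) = -2361210750 /12424767683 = -0.19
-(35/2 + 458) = -951/2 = -475.50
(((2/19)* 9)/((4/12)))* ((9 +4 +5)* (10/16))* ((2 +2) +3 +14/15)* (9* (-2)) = -86751/19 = -4565.84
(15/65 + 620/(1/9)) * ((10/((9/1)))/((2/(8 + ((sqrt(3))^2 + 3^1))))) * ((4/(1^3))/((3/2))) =13541360/117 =115738.12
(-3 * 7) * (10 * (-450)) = 94500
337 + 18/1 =355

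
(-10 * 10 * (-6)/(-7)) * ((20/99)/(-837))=4000/193347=0.02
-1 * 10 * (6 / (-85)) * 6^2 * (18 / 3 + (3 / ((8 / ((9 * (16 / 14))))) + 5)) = 377.55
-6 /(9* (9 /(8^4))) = -8192 /27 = -303.41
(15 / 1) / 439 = 15 / 439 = 0.03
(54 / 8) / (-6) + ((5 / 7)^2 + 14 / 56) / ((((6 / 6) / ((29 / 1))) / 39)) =336597 / 392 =858.67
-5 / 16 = -0.31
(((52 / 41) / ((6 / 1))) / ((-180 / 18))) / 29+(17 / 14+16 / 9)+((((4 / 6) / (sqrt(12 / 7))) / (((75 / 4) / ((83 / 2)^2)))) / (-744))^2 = 2095802661387781 / 699700294440000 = 3.00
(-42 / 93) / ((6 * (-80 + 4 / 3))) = 7 / 7316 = 0.00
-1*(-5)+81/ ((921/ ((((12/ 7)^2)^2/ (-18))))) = 4.96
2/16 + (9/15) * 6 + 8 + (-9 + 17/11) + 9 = 5839/440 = 13.27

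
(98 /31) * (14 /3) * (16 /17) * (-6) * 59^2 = -152829824 /527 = -289999.67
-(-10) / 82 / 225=1 / 1845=0.00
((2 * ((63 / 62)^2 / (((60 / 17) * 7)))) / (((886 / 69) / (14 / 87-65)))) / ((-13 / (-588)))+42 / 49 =-409693613991 / 22469659940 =-18.23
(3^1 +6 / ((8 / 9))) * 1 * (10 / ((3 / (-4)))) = -130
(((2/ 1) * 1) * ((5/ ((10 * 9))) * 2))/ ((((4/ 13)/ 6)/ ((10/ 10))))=13/ 3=4.33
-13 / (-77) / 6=13 / 462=0.03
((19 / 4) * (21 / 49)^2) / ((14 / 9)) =1539 / 2744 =0.56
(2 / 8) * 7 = 7 / 4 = 1.75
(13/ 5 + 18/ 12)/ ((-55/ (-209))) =779/ 50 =15.58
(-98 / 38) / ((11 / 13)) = -637 / 209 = -3.05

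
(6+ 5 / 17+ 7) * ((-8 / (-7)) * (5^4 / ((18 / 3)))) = 1582.63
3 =3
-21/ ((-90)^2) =-7/ 2700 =-0.00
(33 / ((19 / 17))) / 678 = 0.04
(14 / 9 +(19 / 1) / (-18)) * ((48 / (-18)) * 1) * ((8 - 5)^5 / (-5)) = 324 / 5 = 64.80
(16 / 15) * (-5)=-16 / 3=-5.33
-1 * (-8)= 8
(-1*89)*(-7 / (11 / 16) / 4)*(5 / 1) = 12460 / 11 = 1132.73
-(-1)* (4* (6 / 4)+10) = 16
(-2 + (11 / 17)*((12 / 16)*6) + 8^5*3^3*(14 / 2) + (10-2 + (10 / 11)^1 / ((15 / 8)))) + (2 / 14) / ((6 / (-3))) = 24320544524 / 3927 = 6193161.33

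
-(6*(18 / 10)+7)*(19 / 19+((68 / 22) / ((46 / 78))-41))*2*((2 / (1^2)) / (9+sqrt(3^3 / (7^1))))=225.72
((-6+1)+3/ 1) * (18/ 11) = -36/ 11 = -3.27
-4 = -4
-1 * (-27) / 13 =27 / 13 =2.08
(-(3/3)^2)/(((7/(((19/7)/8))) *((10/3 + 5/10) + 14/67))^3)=-0.00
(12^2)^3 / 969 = 995328 / 323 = 3081.51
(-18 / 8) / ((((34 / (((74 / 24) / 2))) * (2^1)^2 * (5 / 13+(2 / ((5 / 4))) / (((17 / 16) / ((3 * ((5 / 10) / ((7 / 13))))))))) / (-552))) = 3484845 / 1133536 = 3.07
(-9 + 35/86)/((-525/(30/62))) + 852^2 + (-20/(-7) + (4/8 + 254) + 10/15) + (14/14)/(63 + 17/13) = 726162.05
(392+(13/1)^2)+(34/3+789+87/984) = 1339639/984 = 1361.42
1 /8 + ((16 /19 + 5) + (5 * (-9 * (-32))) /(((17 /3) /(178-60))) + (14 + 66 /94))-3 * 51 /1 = 3625654133 /121448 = 29853.55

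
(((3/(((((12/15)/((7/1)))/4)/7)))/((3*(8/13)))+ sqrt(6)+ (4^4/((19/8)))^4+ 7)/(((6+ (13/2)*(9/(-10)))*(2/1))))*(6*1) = 20*sqrt(6)+ 703689553628445/260642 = 2699831824.48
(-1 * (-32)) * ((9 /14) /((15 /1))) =48 /35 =1.37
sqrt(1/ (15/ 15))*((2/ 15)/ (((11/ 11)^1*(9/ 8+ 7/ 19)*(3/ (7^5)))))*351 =199263792/ 1135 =175562.81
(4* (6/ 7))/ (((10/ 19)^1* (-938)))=-114/ 16415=-0.01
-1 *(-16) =16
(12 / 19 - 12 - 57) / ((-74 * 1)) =1299 / 1406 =0.92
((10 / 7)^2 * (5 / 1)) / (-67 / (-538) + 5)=269000 / 135093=1.99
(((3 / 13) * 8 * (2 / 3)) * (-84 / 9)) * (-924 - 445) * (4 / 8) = 306656 / 39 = 7862.97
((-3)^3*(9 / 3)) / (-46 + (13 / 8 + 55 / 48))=3888 / 2075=1.87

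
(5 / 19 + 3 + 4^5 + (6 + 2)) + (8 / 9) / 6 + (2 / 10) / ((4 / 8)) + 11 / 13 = 34567343 / 33345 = 1036.66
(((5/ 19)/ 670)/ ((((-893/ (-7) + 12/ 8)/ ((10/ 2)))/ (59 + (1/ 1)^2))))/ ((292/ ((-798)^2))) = 17595900/ 8838037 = 1.99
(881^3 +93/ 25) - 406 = 17094935968/ 25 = 683797438.72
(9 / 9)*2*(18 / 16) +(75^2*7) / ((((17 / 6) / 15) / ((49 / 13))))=694576989 / 884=785720.58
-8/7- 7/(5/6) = -334/35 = -9.54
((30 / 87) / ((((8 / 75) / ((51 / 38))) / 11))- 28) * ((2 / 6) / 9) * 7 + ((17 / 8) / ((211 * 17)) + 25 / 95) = 888487 / 165213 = 5.38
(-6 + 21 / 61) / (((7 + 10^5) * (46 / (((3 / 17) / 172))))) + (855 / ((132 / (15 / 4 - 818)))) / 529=-4139427019633275 / 415189107603248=-9.97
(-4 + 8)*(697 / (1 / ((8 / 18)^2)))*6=89216 / 27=3304.30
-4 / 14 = -2 / 7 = -0.29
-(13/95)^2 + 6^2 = 324731/9025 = 35.98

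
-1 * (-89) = 89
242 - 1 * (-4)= 246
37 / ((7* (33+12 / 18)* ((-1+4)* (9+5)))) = 37 / 9898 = 0.00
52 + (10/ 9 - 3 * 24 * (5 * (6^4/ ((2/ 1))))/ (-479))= 2328482/ 4311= 540.13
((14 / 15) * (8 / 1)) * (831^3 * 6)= 128543786784 / 5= 25708757356.80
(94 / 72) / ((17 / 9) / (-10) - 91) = -235 / 16414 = -0.01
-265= -265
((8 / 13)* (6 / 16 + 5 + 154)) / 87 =425 / 377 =1.13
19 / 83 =0.23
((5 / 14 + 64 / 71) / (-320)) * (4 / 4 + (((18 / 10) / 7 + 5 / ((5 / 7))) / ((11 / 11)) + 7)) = -334017 / 5566400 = -0.06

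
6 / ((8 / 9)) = 27 / 4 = 6.75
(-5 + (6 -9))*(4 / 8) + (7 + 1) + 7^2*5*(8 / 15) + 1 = 407 / 3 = 135.67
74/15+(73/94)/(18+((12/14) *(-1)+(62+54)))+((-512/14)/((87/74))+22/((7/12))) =1026758777/88922120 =11.55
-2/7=-0.29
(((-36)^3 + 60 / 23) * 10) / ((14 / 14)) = -10730280 / 23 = -466533.91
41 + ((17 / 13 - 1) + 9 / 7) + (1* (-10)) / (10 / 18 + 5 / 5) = 3291 / 91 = 36.16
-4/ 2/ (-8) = 1/ 4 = 0.25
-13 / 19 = -0.68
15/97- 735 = -71280/97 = -734.85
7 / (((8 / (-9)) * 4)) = -63 / 32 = -1.97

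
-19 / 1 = -19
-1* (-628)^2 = -394384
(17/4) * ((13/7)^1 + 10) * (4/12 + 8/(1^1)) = 35275/84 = 419.94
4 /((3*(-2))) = -2 /3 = -0.67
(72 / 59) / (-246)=-12 / 2419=-0.00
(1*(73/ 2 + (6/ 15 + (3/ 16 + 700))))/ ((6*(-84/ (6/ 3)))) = -58967/ 20160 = -2.92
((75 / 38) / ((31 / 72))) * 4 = 10800 / 589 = 18.34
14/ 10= 7/ 5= 1.40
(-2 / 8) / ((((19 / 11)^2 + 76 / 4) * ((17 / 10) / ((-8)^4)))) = -61952 / 2261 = -27.40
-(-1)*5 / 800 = 1 / 160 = 0.01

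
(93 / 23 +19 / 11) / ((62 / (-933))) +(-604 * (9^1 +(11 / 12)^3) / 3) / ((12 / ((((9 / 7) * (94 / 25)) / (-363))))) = -3312935965837 / 39133432800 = -84.66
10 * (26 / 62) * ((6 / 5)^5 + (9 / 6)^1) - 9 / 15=312426 / 19375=16.13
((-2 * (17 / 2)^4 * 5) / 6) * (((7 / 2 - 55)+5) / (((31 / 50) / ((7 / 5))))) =14616175 / 16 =913510.94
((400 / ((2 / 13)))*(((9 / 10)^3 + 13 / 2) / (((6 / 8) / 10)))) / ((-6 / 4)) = -1503632 / 9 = -167070.22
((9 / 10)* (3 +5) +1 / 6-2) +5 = 311 / 30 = 10.37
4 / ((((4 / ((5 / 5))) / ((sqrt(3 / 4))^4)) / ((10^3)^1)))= 562.50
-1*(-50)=50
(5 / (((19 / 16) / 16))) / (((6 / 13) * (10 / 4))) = 3328 / 57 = 58.39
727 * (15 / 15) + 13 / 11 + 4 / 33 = 728.30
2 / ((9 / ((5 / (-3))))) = -10 / 27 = -0.37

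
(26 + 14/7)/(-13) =-28/13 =-2.15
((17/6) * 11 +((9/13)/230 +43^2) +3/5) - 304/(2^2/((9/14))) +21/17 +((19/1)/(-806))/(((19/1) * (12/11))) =242637715729/132361320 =1833.15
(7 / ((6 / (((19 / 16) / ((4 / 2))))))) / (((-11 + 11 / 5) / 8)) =-665 / 1056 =-0.63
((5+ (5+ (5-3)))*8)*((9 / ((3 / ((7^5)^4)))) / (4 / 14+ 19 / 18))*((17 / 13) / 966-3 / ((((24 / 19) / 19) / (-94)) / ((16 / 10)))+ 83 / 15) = 116374065306778361571556.90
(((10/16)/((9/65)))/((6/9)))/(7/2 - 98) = -325/4536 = -0.07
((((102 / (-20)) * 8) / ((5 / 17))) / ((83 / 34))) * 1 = -117912 / 2075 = -56.83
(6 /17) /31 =6 /527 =0.01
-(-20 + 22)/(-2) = 1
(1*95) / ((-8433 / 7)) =-665 / 8433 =-0.08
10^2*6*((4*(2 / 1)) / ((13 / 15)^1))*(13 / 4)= 18000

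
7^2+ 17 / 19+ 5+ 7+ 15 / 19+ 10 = 1381 / 19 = 72.68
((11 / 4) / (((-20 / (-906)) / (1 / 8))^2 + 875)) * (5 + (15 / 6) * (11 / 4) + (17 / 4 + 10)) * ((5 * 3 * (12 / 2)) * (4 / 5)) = 385998129 / 65296100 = 5.91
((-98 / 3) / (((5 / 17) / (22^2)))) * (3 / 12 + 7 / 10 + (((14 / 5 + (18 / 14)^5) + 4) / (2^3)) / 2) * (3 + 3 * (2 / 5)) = -360019.50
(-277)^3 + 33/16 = -340062895/16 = -21253930.94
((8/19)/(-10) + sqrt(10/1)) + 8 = sqrt(10) + 756/95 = 11.12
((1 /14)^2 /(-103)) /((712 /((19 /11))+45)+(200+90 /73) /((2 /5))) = -1387 /26888922088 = -0.00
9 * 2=18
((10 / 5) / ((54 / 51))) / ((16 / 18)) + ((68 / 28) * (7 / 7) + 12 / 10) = 1611 / 280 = 5.75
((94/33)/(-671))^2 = 8836/490312449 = 0.00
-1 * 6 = -6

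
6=6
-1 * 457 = -457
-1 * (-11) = 11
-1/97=-0.01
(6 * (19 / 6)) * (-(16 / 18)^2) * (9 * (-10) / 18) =6080 / 81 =75.06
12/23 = 0.52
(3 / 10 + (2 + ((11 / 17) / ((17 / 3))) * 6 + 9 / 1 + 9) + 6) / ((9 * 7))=11141 / 26010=0.43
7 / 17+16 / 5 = 307 / 85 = 3.61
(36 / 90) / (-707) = -2 / 3535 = -0.00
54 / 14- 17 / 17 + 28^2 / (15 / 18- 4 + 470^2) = 26540548 / 9277667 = 2.86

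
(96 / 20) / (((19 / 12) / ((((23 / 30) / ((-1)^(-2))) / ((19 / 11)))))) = 12144 / 9025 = 1.35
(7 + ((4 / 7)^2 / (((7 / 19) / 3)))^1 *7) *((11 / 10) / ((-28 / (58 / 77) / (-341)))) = 258.45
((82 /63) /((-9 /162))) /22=-82 /77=-1.06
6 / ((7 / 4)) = 24 / 7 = 3.43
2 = 2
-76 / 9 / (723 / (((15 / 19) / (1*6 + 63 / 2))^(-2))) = -171475 / 6507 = -26.35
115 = 115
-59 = -59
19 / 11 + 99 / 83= 2666 / 913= 2.92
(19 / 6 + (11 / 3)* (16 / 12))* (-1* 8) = -580 / 9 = -64.44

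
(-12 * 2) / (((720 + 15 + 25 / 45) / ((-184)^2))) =-1828224 / 1655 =-1104.67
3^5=243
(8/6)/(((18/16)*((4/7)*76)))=14/513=0.03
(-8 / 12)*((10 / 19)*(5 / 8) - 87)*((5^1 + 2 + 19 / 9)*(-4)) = -1080268 / 513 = -2105.79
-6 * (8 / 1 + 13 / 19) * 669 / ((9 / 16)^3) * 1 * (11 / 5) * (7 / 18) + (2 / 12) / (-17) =-26304325123 / 156978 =-167566.95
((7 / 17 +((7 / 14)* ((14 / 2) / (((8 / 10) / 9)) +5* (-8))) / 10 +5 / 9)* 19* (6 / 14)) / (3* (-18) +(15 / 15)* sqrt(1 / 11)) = -13375791 / 30535400 - 135109* sqrt(11) / 183212400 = -0.44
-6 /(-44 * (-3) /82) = -41 /11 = -3.73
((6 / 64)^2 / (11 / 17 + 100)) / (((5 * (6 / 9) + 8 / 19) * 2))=8721 / 749883392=0.00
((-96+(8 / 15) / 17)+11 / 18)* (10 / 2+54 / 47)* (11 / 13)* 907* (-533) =1014563215193 / 4230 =239849459.86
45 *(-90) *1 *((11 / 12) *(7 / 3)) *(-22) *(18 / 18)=190575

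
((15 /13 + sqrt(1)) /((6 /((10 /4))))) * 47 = 1645 /39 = 42.18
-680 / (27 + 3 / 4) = -2720 / 111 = -24.50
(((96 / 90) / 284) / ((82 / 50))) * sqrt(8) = 40 * sqrt(2) / 8733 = 0.01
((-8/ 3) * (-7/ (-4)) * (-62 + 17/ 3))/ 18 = 1183/ 81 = 14.60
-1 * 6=-6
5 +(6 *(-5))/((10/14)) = -37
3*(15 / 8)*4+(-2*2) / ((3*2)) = 131 / 6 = 21.83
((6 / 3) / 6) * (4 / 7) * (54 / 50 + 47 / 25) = 296 / 525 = 0.56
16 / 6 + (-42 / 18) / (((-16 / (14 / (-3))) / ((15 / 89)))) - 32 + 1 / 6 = -62545 / 2136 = -29.28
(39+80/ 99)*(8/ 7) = 4504/ 99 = 45.49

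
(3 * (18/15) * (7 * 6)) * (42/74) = 15876/185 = 85.82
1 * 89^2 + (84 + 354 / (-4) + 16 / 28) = 110839 / 14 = 7917.07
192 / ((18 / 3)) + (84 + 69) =185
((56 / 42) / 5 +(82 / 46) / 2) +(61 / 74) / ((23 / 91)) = 56414 / 12765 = 4.42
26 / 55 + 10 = 576 / 55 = 10.47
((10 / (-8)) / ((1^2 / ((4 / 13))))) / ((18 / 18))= -5 / 13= -0.38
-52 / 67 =-0.78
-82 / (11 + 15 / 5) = -41 / 7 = -5.86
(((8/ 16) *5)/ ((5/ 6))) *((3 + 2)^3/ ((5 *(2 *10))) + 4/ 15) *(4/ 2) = 91/ 10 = 9.10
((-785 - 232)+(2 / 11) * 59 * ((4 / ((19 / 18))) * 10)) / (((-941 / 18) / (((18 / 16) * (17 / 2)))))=111.67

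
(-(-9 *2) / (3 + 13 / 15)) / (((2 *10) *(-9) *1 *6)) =-1 / 232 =-0.00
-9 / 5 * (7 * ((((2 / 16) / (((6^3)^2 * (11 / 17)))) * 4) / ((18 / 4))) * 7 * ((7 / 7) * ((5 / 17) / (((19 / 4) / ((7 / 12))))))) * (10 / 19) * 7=-12005 / 277906464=-0.00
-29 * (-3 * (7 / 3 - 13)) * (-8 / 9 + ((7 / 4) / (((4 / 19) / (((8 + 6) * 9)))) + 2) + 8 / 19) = -166448980 / 171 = -973385.85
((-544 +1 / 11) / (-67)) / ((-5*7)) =-5983 / 25795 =-0.23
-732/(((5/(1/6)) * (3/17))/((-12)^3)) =238924.80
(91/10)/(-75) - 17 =-12841/750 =-17.12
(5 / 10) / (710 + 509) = 1 / 2438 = 0.00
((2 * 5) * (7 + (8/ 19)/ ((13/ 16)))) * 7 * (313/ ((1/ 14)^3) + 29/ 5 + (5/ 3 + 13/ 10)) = 111645910859/ 247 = 452007736.27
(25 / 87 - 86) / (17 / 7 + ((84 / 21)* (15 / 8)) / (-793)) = -82787614 / 2336559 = -35.43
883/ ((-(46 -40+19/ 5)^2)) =-22075/ 2401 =-9.19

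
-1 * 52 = -52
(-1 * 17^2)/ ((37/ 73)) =-21097/ 37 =-570.19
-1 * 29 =-29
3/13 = 0.23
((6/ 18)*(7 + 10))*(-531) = -3009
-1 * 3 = -3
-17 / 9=-1.89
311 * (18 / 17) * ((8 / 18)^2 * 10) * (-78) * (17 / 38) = -1293760 / 57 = -22697.54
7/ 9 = 0.78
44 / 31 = 1.42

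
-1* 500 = -500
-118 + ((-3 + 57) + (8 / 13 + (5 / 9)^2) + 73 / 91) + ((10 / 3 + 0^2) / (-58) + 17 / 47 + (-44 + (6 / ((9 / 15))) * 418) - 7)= 40860125065 / 10046673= 4067.03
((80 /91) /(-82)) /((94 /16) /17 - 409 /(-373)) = -405824 /54588261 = -0.01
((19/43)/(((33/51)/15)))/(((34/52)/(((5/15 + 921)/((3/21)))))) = 47789560/473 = 101035.01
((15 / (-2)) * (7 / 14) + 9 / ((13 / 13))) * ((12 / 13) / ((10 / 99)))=47.98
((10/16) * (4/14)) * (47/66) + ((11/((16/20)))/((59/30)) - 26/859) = 663890903/93658488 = 7.09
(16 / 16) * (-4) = -4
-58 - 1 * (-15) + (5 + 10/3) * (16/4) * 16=1471/3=490.33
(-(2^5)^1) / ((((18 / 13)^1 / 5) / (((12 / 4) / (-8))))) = 130 / 3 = 43.33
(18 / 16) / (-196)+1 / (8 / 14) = 2735 / 1568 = 1.74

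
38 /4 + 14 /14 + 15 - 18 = 15 /2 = 7.50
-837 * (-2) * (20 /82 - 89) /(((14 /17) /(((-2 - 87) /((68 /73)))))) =19788841971 /1148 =17237667.22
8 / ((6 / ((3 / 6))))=2 / 3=0.67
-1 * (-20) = 20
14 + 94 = 108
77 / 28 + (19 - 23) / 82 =2.70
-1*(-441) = 441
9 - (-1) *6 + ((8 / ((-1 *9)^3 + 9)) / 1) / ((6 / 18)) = 449 / 30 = 14.97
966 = 966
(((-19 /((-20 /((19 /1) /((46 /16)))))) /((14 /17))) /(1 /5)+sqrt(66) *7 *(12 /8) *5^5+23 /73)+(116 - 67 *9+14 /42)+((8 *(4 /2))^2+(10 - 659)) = -29661055 /35259+65625 *sqrt(66) /2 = 265728.78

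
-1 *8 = -8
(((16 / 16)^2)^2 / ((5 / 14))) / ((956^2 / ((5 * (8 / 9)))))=7 / 514089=0.00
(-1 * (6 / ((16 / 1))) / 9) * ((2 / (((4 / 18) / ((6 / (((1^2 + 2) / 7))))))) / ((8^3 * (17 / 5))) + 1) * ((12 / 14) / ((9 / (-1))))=4667 / 1096704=0.00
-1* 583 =-583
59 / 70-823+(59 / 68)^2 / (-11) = -822.23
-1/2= -0.50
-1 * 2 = -2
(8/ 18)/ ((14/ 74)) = 148/ 63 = 2.35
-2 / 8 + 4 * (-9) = -145 / 4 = -36.25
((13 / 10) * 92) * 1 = 598 / 5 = 119.60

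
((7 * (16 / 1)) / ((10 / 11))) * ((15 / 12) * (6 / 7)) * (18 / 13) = 2376 / 13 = 182.77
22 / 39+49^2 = 93661 / 39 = 2401.56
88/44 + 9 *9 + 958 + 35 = 1076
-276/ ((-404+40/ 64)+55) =736/ 929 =0.79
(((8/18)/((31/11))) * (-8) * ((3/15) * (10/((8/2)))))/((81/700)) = -123200/22599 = -5.45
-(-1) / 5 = 1 / 5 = 0.20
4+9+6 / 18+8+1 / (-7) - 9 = 256 / 21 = 12.19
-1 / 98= -0.01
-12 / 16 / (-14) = 3 / 56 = 0.05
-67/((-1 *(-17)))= -67/17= -3.94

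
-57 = -57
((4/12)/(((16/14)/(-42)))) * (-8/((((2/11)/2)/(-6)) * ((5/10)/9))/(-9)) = 12936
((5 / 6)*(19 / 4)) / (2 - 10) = -95 / 192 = -0.49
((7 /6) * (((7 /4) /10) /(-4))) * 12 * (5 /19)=-49 /304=-0.16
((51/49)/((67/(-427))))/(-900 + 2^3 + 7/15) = 46665/6271937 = 0.01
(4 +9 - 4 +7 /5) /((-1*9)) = -52 /45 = -1.16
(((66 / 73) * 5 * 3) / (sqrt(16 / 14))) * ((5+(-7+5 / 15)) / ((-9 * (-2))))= -275 * sqrt(14) / 876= -1.17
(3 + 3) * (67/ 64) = 201/ 32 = 6.28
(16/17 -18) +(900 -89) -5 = 13412/17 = 788.94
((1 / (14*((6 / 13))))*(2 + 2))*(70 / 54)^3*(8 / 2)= 318500 / 59049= 5.39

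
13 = 13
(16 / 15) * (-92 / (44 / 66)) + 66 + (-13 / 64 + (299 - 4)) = 68351 / 320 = 213.60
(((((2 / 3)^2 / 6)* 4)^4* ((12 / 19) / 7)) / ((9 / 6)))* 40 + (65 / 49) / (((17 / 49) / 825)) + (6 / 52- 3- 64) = 96458912325851 / 31241290626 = 3087.55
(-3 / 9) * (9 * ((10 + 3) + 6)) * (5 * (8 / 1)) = -2280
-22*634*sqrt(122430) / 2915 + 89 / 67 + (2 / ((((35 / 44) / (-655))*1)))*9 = -6950761 / 469-1268*sqrt(122430) / 265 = -16494.62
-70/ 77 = -10/ 11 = -0.91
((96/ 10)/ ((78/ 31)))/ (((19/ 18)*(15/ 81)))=120528/ 6175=19.52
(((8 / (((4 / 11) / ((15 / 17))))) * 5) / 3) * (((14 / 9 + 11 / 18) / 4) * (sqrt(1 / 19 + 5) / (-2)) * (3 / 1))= -3575 * sqrt(114) / 646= -59.09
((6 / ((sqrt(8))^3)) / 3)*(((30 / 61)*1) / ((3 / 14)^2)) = 245*sqrt(2) / 366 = 0.95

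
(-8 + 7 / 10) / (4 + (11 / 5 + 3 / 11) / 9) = -7227 / 4232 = -1.71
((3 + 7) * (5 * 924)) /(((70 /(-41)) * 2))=-13530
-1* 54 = -54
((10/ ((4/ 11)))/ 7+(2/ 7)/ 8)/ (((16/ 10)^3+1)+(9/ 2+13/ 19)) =87875/ 227878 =0.39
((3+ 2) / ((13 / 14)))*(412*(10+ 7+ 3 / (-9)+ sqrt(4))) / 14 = 115360 / 39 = 2957.95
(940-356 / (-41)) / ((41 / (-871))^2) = 29508100336 / 68921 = 428143.82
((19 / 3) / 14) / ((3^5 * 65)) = 19 / 663390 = 0.00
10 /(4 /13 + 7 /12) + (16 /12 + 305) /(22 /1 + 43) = 431941 /27105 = 15.94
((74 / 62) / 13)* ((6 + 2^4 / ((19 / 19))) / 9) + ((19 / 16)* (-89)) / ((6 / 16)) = -2042791 / 7254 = -281.61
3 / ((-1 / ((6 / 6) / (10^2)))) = -3 / 100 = -0.03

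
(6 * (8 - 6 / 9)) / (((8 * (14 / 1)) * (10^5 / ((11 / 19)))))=121 / 53200000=0.00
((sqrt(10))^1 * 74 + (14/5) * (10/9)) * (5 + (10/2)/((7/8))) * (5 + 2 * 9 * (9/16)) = 3025/6 + 335775 * sqrt(10)/28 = 38426.09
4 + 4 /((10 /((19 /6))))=79 /15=5.27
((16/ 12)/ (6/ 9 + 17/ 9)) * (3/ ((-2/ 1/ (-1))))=18/ 23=0.78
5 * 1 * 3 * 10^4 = 150000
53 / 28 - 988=-27611 / 28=-986.11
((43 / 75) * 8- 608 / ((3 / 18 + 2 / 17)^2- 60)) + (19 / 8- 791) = -289465848577 / 374039400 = -773.89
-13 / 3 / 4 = -13 / 12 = -1.08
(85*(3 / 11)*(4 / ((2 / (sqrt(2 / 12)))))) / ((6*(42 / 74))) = 3145*sqrt(6) / 1386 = 5.56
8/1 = 8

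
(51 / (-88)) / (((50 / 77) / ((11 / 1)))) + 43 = 13273 / 400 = 33.18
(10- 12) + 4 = 2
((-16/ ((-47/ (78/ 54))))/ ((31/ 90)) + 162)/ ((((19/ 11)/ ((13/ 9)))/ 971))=33062843242/ 249147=132704.16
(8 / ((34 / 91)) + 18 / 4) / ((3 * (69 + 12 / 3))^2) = 881 / 1630674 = 0.00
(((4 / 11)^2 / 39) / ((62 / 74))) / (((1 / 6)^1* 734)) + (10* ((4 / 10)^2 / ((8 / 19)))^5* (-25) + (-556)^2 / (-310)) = -22351990401702079 / 22370026250000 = -999.19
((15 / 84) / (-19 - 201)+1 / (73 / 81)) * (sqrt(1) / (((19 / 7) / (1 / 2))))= 0.20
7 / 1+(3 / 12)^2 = 113 / 16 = 7.06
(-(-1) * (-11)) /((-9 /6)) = 22 /3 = 7.33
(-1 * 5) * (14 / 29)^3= -13720 / 24389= -0.56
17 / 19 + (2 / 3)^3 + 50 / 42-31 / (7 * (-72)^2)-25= -2227915 / 98496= -22.62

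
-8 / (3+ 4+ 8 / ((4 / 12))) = -8 / 31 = -0.26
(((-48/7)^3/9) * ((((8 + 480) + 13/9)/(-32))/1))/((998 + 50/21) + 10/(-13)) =3664960/6685903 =0.55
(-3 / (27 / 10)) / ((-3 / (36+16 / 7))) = 2680 / 189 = 14.18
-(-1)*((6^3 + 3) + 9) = 228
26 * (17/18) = 221/9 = 24.56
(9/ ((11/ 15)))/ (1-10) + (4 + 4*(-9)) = -367/ 11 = -33.36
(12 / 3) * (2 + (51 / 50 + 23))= 2602 / 25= 104.08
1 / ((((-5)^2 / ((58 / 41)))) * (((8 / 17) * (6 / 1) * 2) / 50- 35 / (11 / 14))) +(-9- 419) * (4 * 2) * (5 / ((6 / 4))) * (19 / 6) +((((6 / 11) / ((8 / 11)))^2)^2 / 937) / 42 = -36142.22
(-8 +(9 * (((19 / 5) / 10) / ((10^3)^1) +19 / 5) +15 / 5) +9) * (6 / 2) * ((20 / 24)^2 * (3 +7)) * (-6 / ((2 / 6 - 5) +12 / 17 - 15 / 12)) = 97418721 / 106300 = 916.45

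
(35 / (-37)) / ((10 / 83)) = -581 / 74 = -7.85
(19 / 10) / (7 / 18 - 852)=-171 / 76645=-0.00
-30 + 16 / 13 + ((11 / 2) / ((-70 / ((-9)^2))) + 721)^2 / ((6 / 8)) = 130121933413 / 191100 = 680910.17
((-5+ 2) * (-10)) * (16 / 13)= 480 / 13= 36.92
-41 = -41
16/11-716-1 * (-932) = 2392/11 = 217.45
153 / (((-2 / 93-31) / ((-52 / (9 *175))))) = 0.16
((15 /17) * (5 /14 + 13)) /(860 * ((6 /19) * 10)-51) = 1045 /236278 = 0.00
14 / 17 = 0.82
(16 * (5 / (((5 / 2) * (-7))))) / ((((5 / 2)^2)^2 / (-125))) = 14.63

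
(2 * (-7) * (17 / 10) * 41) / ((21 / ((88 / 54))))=-30668 / 405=-75.72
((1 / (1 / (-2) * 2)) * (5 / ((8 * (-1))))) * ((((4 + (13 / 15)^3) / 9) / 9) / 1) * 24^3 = 1004608 / 2025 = 496.10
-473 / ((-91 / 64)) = 30272 / 91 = 332.66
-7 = -7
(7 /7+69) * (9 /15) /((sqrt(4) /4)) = 84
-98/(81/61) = -5978/81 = -73.80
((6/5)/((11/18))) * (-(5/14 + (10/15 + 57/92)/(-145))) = -175617/256795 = -0.68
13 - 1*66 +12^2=91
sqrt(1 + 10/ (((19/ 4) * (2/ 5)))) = sqrt(2261)/ 19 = 2.50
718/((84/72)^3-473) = -155088/101825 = -1.52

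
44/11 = 4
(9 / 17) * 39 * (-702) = -246402 / 17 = -14494.24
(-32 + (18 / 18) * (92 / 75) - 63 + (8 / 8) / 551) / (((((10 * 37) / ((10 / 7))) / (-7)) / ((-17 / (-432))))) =16469209 / 165134700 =0.10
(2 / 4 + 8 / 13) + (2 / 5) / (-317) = 1.11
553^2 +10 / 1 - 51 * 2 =305717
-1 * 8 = -8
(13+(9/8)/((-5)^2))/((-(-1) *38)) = 0.34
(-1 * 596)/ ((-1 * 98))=298/ 49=6.08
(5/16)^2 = 25/256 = 0.10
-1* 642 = -642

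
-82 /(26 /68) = -2788 /13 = -214.46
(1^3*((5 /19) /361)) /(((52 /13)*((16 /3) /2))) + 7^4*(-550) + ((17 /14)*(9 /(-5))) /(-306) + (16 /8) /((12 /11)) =-1320548.16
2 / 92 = 1 / 46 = 0.02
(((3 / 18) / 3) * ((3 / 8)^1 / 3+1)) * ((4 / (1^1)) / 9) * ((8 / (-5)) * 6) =-4 / 15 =-0.27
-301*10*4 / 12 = -3010 / 3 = -1003.33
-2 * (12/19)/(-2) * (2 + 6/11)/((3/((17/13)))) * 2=3808/2717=1.40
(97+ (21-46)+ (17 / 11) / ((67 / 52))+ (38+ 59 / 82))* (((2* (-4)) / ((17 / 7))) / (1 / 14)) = -2651374712 / 513689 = -5161.44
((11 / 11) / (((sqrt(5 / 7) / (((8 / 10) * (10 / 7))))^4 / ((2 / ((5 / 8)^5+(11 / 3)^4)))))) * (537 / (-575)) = -11676137029632 / 338106630281875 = -0.03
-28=-28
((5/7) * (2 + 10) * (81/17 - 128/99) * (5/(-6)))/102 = -146075/600831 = -0.24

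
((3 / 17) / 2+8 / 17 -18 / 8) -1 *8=-659 / 68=-9.69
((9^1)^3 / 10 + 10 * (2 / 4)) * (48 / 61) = 18696 / 305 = 61.30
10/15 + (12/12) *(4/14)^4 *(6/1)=5090/7203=0.71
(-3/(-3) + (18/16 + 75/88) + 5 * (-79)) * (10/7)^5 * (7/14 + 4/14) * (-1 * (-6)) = -1293675000/117649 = -10996.06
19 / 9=2.11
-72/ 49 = -1.47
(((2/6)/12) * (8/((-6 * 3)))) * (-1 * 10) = 10/81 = 0.12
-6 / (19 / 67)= -402 / 19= -21.16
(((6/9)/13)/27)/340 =1/179010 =0.00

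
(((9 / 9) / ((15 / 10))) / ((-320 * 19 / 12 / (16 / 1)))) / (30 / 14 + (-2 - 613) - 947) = 14 / 1037305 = 0.00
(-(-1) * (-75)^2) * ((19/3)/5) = 7125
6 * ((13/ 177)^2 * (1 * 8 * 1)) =2704/ 10443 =0.26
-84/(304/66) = -693/38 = -18.24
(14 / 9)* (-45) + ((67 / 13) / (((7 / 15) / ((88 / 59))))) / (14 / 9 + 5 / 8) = -62.45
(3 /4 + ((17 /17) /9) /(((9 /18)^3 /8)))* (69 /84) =6509 /1008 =6.46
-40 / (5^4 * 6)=-4 / 375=-0.01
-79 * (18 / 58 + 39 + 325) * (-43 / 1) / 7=35889305 / 203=176794.61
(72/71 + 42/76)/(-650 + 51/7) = -29589/12138302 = -0.00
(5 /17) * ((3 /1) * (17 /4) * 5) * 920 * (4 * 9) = 621000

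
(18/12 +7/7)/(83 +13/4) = 2/69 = 0.03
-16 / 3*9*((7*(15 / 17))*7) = -35280 / 17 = -2075.29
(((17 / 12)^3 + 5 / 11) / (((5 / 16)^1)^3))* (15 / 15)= 4011712 / 37125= 108.06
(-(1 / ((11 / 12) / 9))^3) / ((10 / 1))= -629856 / 6655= -94.64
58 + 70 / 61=3608 / 61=59.15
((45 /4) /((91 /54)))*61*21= 222345 /26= 8551.73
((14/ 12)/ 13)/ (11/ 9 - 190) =-21/ 44174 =-0.00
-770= -770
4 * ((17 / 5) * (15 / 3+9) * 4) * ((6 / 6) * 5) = 3808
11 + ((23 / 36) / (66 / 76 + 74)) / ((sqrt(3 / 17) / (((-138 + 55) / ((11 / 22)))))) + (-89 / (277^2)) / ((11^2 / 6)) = 102125765 / 9284209-36271 *sqrt(51) / 76815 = 7.63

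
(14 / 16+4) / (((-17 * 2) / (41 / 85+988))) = -3276819 / 23120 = -141.73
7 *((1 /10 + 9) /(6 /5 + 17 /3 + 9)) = 273 /68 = 4.01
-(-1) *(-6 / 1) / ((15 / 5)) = -2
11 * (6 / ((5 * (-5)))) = -66 / 25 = -2.64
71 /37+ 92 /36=1490 /333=4.47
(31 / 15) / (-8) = -31 / 120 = -0.26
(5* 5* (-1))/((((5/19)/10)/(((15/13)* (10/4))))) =-35625/13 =-2740.38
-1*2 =-2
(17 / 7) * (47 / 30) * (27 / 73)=7191 / 5110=1.41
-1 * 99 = -99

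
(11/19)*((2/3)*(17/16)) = 187/456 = 0.41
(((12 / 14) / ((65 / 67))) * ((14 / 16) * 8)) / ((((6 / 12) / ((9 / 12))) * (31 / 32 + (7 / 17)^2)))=1858848 / 228085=8.15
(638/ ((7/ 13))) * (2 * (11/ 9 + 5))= 132704/ 9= 14744.89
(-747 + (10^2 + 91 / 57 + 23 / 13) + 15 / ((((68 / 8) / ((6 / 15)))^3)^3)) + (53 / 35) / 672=-11547314211058117126704003 / 17940863365539887500000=-643.63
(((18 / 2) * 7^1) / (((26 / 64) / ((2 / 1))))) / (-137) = -4032 / 1781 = -2.26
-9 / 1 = -9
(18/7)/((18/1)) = 1/7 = 0.14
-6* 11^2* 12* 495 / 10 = -431244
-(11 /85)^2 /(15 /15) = -121 /7225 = -0.02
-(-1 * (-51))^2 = -2601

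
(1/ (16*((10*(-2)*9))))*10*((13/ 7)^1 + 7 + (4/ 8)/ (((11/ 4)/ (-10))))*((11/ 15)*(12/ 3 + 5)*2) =-271/ 840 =-0.32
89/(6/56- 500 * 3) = -2492/41997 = -0.06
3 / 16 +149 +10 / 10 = 2403 / 16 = 150.19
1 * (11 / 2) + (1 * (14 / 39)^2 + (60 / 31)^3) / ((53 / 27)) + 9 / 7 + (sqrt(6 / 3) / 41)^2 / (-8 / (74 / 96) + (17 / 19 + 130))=180980081597379989 / 17162598253496514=10.55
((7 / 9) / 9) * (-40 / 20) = -14 / 81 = -0.17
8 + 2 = 10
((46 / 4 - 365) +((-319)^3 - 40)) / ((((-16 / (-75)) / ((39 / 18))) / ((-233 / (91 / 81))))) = 30632910206625 / 448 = 68377031711.22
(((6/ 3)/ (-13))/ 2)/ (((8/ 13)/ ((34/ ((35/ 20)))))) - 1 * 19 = -150/ 7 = -21.43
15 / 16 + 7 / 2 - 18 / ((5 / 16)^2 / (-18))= 1328879 / 400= 3322.20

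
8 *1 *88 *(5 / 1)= 3520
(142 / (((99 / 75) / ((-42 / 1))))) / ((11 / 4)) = -198800 / 121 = -1642.98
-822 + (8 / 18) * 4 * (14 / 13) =-95950 / 117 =-820.09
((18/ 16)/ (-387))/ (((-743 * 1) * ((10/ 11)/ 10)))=11/ 255592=0.00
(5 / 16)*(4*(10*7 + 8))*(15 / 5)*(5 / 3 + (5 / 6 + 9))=13455 / 4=3363.75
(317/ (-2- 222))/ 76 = -317/ 17024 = -0.02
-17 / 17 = -1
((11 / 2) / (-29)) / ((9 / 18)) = -11 / 29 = -0.38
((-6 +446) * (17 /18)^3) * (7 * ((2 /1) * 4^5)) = 3873802240 /729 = 5313857.67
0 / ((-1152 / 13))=0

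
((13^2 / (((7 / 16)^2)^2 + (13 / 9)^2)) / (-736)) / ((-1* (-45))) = -3115008 / 1296057475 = -0.00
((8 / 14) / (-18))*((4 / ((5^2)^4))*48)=-0.00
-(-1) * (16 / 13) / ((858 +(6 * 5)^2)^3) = 2 / 8828968707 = 0.00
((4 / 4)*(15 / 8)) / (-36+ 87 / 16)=-0.06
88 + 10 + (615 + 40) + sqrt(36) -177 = 582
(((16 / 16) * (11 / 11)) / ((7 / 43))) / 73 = 0.08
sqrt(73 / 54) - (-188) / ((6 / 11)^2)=sqrt(438) / 18 + 5687 / 9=633.05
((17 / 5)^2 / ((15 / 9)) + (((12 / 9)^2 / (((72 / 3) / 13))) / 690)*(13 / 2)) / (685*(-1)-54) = -3234667 / 344189250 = -0.01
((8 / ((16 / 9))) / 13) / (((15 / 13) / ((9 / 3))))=9 / 10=0.90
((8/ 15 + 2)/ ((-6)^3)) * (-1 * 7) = 133/ 1620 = 0.08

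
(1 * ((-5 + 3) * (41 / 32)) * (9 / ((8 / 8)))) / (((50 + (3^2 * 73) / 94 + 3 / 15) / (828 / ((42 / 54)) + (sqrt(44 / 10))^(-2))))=-14219438985 / 33114928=-429.40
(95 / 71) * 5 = 475 / 71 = 6.69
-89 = -89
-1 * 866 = -866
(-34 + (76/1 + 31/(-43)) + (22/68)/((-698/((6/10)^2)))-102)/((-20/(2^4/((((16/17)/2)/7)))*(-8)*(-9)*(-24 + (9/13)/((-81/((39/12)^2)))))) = -10843773899/26029641500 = -0.42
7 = 7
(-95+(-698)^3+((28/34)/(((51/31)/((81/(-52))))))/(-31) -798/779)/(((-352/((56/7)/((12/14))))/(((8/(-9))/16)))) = -733363815603139/1463967648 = -500942.64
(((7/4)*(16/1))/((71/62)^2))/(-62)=-1736/5041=-0.34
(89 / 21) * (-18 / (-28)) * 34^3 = 5247084 / 49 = 107083.35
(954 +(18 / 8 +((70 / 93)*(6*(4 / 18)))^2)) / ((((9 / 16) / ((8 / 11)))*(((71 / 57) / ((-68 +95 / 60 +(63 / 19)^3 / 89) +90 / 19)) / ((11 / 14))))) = -47833.70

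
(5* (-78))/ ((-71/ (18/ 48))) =585/ 284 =2.06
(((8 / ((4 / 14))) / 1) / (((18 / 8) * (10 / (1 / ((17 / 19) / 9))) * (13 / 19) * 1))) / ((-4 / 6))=-30324 / 1105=-27.44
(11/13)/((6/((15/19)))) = 55/494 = 0.11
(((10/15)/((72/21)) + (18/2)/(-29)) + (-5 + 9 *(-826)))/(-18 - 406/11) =85430807/630576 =135.48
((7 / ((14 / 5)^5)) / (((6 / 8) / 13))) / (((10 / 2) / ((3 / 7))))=8125 / 134456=0.06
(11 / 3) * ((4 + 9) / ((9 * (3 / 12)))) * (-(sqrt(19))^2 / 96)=-2717 / 648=-4.19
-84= -84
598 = 598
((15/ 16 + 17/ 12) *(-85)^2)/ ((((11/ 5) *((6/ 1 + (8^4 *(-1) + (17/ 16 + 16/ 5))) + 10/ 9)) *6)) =-20410625/ 64700482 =-0.32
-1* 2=-2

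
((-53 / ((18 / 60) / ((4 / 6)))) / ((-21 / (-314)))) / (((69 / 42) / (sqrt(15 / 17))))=-665680 * sqrt(255) / 10557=-1006.92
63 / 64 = 0.98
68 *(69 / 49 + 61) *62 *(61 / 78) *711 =93193638648 / 637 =146300845.60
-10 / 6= -5 / 3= -1.67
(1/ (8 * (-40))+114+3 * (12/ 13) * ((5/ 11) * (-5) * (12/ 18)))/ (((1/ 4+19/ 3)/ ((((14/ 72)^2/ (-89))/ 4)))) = -246200353/ 138991057920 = -0.00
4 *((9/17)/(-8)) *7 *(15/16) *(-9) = 8505/544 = 15.63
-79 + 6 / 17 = -1337 / 17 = -78.65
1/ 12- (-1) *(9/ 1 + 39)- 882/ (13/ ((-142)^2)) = -213408275/ 156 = -1368001.76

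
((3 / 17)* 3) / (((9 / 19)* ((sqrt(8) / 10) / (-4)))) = -190* sqrt(2) / 17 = -15.81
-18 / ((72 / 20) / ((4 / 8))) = -5 / 2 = -2.50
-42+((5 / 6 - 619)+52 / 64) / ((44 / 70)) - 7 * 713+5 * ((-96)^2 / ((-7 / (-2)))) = 52856939 / 7392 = 7150.56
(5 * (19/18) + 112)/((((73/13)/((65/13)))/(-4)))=-274430/657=-417.70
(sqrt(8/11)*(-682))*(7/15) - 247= -868*sqrt(22)/15 - 247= -518.42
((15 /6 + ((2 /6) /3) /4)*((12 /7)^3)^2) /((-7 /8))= -8626176 /117649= -73.32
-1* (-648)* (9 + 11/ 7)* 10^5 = 4795200000/ 7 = 685028571.43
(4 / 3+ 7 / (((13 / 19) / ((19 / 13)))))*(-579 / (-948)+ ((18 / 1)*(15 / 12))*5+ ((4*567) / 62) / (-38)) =172352117935 / 94364868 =1826.44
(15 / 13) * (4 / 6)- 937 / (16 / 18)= -109549 / 104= -1053.36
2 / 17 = 0.12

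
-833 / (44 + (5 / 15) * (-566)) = 357 / 62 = 5.76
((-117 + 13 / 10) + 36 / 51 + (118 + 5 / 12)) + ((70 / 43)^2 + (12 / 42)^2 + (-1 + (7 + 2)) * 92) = 742.15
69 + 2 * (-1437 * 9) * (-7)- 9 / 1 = 181122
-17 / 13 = -1.31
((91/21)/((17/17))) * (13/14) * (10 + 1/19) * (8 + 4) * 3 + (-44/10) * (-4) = 980074/665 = 1473.80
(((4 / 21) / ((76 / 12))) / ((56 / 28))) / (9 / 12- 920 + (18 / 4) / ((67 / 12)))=-536 / 32737019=-0.00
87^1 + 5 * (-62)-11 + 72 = -162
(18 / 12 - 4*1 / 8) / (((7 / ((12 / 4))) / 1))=3 / 7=0.43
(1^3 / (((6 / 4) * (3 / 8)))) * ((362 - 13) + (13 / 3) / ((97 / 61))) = 1637632 / 2619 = 625.29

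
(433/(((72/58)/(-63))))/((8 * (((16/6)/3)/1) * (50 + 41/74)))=-336441/5504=-61.13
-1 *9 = -9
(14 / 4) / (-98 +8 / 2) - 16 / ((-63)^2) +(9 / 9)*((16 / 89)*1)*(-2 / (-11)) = -6266885 / 730502388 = -0.01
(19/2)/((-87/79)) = -8.63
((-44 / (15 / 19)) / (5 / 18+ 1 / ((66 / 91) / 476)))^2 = 3044390976 / 422519500225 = 0.01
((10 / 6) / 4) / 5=1 / 12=0.08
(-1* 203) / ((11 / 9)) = -1827 / 11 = -166.09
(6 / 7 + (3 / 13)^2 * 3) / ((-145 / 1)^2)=1203 / 24872575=0.00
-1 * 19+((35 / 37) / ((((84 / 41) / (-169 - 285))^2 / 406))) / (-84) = -12560999041 / 55944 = -224528.08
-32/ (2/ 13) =-208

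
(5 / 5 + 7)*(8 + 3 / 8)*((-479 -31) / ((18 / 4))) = -22780 / 3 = -7593.33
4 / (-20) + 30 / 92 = 29 / 230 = 0.13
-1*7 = -7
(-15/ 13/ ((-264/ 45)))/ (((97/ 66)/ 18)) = 6075/ 2522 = 2.41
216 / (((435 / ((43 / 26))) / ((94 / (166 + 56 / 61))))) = 1479372 / 3198845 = 0.46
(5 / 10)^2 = 1 / 4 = 0.25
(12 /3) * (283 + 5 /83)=93976 /83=1132.24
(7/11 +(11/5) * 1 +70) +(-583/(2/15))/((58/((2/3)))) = 72023/3190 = 22.58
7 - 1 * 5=2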